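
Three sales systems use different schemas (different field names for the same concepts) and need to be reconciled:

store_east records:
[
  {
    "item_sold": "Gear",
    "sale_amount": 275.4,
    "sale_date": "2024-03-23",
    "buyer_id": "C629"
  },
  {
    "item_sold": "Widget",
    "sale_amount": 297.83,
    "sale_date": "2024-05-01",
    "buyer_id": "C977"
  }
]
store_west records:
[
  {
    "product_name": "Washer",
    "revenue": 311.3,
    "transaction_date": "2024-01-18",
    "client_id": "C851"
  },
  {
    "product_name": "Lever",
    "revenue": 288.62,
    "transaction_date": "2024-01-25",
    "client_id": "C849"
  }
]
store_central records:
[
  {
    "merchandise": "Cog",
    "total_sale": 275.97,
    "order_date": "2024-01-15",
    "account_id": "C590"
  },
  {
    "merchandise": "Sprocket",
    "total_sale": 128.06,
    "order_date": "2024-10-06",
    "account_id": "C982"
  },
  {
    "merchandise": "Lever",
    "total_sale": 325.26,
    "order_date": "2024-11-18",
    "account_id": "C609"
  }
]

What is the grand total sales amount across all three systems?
1902.44

Schema reconciliation - all amount fields map to sale amount:

store_east (sale_amount): 573.23
store_west (revenue): 599.92
store_central (total_sale): 729.29

Grand total: 1902.44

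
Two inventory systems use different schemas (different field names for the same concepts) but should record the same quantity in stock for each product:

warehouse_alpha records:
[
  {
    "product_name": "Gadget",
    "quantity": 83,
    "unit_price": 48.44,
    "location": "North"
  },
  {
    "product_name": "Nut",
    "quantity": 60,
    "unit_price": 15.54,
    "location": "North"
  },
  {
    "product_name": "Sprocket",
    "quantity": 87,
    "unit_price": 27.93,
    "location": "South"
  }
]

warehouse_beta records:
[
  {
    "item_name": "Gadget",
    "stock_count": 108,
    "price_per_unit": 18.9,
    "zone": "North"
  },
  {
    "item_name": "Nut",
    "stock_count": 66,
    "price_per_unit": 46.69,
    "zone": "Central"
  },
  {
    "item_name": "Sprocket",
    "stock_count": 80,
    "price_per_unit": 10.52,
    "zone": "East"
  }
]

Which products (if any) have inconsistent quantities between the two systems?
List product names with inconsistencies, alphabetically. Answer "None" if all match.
Gadget, Nut, Sprocket

Schema mappings:
- "product_name" (warehouse_alpha) = "item_name" (warehouse_beta) = product name
- "quantity" (warehouse_alpha) = "stock_count" (warehouse_beta) = quantity

Comparison:
  Gadget: 83 vs 108 - MISMATCH
  Nut: 60 vs 66 - MISMATCH
  Sprocket: 87 vs 80 - MISMATCH

Products with inconsistencies: Gadget, Nut, Sprocket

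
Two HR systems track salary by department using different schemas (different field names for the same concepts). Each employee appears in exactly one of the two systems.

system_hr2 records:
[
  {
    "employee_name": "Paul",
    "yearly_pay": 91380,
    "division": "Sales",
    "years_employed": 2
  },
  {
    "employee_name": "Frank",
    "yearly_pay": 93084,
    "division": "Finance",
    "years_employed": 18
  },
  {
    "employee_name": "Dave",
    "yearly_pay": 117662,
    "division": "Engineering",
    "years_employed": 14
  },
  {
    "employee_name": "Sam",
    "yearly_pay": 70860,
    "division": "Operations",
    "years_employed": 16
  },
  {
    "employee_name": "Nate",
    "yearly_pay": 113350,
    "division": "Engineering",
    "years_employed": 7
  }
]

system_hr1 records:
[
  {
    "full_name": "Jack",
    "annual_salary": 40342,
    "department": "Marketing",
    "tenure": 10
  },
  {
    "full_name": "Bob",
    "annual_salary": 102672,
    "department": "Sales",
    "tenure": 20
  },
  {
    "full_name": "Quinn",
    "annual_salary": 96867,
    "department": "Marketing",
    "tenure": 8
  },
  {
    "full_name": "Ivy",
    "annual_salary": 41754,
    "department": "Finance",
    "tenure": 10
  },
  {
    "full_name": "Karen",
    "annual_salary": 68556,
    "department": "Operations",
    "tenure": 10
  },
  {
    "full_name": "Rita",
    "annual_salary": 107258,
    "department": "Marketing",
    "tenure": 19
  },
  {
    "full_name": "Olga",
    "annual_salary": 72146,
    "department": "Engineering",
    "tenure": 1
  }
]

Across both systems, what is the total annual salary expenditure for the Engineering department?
303158

Schema mappings:
- "division" (system_hr2) = "department" (system_hr1) = department
- "yearly_pay" (system_hr2) = "annual_salary" (system_hr1) = salary

Engineering salaries from system_hr2: 231012
Engineering salaries from system_hr1: 72146

Total: 231012 + 72146 = 303158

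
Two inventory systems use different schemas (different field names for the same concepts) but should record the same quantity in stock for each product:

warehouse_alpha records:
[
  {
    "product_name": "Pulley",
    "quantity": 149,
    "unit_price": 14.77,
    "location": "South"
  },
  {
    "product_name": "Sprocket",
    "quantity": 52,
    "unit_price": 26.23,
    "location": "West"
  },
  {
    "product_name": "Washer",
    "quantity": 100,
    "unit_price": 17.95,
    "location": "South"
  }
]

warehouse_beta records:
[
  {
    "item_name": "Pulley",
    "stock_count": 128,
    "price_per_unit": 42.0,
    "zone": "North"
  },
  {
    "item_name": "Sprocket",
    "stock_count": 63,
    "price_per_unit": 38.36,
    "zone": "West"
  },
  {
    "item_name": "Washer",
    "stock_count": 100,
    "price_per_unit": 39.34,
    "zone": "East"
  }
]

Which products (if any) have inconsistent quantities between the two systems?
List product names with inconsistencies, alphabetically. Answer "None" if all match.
Pulley, Sprocket

Schema mappings:
- "product_name" (warehouse_alpha) = "item_name" (warehouse_beta) = product name
- "quantity" (warehouse_alpha) = "stock_count" (warehouse_beta) = quantity

Comparison:
  Pulley: 149 vs 128 - MISMATCH
  Sprocket: 52 vs 63 - MISMATCH
  Washer: 100 vs 100 - MATCH

Products with inconsistencies: Pulley, Sprocket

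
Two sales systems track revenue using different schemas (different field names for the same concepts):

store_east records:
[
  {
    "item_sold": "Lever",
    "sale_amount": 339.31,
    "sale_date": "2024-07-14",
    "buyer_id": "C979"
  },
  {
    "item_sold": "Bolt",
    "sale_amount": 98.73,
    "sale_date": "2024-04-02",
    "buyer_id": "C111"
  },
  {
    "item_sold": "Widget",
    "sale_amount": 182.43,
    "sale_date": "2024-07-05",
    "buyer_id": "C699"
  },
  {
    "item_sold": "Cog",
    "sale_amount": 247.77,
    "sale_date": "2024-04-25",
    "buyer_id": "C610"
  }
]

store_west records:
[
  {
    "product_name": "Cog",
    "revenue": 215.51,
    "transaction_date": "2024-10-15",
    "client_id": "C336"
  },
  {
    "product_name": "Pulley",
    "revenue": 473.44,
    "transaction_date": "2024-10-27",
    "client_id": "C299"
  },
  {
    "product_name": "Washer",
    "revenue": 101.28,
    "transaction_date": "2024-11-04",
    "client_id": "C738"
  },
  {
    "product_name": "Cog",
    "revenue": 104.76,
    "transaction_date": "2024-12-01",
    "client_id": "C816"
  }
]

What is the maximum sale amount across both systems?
473.44

Reconcile: "sale_amount" (store_east) = "revenue" (store_west) = sale amount

Maximum in store_east: 339.31
Maximum in store_west: 473.44

Overall maximum: max(339.31, 473.44) = 473.44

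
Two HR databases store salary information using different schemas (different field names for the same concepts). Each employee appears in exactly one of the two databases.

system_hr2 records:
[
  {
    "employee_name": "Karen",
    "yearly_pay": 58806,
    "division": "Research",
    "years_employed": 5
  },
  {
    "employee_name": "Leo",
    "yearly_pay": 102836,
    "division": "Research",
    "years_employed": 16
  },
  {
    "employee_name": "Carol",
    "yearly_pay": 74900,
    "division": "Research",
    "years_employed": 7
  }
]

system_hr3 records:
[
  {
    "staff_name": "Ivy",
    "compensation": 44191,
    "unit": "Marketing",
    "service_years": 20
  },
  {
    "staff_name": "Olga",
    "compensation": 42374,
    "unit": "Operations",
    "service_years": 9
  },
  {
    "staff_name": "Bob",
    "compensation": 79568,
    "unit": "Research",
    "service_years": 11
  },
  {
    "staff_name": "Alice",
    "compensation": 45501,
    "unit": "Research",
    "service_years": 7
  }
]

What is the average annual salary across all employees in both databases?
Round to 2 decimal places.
64025.14

Schema mapping: "yearly_pay" (system_hr2) = "compensation" (system_hr3) = annual salary

All salaries: [58806, 102836, 74900, 44191, 42374, 79568, 45501]
Sum: 448176
Count: 7
Average: 448176 / 7 = 64025.14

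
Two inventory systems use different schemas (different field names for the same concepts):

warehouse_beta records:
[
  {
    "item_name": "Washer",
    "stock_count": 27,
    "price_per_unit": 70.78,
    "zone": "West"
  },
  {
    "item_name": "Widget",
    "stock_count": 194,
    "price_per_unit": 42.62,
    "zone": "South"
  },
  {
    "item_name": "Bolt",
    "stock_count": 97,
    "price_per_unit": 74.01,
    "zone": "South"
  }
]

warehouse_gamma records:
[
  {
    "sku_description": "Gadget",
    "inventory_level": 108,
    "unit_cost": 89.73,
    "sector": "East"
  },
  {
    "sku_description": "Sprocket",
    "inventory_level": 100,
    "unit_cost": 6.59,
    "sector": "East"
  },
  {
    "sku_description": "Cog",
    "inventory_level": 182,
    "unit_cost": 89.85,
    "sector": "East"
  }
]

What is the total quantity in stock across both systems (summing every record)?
708

To reconcile these schemas, identify the field holding the quantity in stock in each system:
1. In warehouse_beta it is "stock_count"
2. In warehouse_gamma it is "inventory_level"

From warehouse_beta: 27 + 194 + 97 = 318
From warehouse_gamma: 108 + 100 + 182 = 390

Total: 318 + 390 = 708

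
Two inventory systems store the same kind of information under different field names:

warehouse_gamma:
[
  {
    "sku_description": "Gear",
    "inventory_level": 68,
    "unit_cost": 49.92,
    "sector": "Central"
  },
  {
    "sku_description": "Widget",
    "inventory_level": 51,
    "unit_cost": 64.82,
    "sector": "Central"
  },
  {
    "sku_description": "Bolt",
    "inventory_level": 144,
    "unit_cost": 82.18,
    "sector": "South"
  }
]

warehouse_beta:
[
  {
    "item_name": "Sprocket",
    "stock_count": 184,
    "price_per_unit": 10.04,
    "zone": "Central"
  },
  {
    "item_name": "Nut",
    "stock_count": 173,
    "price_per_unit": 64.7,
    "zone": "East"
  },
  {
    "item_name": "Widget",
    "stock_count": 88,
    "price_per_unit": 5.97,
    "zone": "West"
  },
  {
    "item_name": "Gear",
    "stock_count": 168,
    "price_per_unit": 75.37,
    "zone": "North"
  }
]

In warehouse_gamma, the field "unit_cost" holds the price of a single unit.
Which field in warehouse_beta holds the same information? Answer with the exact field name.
price_per_unit

In warehouse_gamma, "unit_cost" holds the price of a single unit.
The fields in warehouse_beta are: "item_name", "stock_count", "price_per_unit", "zone".
"price_per_unit" is the match: the name refers to the same concept and its values are decimal currency amounts (e.g. 10.04, 64.7).
The other fields ("item_name", "stock_count", "zone") hold different kinds of data.

So "unit_cost" in warehouse_gamma corresponds to "price_per_unit" in warehouse_beta.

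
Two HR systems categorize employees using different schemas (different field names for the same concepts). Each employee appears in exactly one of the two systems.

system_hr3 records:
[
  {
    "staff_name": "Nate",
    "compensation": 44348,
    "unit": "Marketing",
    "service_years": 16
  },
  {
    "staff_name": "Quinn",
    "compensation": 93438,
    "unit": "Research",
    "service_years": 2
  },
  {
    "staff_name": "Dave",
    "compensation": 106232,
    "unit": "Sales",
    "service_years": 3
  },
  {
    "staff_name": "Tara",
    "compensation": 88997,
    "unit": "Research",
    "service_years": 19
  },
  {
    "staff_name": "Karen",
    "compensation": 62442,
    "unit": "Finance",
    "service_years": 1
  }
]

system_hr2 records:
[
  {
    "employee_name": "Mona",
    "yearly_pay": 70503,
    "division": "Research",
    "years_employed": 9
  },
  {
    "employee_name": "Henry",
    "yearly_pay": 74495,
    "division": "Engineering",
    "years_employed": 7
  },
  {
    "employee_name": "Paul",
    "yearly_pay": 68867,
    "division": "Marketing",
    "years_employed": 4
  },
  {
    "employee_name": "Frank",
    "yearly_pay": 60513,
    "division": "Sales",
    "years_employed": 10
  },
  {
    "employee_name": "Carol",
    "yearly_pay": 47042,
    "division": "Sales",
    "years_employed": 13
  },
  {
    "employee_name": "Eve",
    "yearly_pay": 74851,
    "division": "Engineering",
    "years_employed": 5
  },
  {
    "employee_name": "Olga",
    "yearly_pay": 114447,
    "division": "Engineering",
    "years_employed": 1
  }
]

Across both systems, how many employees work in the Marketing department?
2

Schema mapping: "unit" (system_hr3) = "division" (system_hr2) = department

Marketing employees in system_hr3: 1
Marketing employees in system_hr2: 1

Total in Marketing: 1 + 1 = 2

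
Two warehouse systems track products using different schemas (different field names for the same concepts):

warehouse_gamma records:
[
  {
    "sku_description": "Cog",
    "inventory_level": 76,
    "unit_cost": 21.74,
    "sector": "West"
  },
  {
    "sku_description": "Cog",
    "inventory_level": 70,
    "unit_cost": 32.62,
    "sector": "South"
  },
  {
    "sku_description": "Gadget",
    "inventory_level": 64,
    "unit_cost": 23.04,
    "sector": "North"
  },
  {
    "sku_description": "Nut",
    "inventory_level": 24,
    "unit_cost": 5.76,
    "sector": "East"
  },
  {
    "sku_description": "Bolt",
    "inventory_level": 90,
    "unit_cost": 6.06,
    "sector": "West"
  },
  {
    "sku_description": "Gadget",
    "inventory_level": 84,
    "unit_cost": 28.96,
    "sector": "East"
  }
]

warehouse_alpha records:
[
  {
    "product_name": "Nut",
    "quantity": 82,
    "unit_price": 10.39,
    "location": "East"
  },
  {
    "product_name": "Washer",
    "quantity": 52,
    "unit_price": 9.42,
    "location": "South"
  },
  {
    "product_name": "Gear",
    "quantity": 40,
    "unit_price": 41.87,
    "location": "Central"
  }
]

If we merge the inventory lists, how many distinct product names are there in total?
6

Schema mapping: "sku_description" (warehouse_gamma) = "product_name" (warehouse_alpha) = product name

Products in warehouse_gamma: ['Bolt', 'Cog', 'Gadget', 'Nut']
Products in warehouse_alpha: ['Gear', 'Nut', 'Washer']

Union (unique products): ['Bolt', 'Cog', 'Gadget', 'Gear', 'Nut', 'Washer']
Count: 6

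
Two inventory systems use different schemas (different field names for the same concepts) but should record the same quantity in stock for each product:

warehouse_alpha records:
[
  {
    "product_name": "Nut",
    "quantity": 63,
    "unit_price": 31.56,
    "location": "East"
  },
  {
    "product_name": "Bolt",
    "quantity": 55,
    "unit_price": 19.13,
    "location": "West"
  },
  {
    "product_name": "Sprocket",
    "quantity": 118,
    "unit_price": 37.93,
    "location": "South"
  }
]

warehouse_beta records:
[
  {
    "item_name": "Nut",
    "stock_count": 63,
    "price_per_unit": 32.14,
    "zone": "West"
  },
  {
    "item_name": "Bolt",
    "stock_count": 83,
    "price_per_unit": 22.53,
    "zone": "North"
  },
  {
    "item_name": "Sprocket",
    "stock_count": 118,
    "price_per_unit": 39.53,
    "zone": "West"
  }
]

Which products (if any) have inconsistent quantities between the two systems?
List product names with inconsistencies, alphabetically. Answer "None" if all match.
Bolt

Schema mappings:
- "product_name" (warehouse_alpha) = "item_name" (warehouse_beta) = product name
- "quantity" (warehouse_alpha) = "stock_count" (warehouse_beta) = quantity

Comparison:
  Nut: 63 vs 63 - MATCH
  Bolt: 55 vs 83 - MISMATCH
  Sprocket: 118 vs 118 - MATCH

Products with inconsistencies: Bolt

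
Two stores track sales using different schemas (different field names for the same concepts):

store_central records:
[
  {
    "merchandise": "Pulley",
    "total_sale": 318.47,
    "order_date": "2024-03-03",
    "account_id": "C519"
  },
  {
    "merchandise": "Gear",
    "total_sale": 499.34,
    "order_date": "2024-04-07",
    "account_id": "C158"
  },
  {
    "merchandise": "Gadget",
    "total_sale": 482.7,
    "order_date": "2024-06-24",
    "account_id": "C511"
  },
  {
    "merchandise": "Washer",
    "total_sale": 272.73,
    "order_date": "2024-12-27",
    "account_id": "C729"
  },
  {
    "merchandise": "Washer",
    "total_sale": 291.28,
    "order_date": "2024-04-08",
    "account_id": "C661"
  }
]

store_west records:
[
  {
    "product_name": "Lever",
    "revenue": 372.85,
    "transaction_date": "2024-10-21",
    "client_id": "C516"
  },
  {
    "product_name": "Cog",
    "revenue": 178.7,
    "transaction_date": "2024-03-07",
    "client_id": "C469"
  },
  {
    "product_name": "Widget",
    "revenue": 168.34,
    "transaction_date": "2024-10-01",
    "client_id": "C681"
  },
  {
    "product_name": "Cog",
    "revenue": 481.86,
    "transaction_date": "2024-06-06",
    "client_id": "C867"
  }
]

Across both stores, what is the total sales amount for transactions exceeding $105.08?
3066.27

Schema mapping: "total_sale" (store_central) = "revenue" (store_west) = sale amount

Sum of sales > $105.08 in store_central: 1864.52
Sum of sales > $105.08 in store_west: 1201.75

Total: 1864.52 + 1201.75 = 3066.27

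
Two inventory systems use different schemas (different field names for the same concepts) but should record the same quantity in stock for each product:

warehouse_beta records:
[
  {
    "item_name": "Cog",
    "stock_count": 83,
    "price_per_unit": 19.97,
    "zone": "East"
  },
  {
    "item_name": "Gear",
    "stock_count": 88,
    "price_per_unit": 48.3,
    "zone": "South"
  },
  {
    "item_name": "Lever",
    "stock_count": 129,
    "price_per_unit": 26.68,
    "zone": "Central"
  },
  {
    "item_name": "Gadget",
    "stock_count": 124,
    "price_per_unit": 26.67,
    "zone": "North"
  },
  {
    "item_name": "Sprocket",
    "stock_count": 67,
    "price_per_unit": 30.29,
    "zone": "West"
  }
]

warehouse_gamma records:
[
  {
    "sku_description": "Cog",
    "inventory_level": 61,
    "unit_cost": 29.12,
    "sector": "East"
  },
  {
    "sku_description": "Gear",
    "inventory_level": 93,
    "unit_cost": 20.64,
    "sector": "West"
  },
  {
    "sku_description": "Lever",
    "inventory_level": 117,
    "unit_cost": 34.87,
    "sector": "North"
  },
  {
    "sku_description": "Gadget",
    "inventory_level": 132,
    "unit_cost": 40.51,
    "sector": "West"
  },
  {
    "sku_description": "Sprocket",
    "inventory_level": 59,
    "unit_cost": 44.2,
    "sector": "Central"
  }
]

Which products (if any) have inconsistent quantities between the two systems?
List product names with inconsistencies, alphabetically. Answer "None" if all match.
Cog, Gadget, Gear, Lever, Sprocket

Schema mappings:
- "item_name" (warehouse_beta) = "sku_description" (warehouse_gamma) = product name
- "stock_count" (warehouse_beta) = "inventory_level" (warehouse_gamma) = quantity

Comparison:
  Cog: 83 vs 61 - MISMATCH
  Gear: 88 vs 93 - MISMATCH
  Lever: 129 vs 117 - MISMATCH
  Gadget: 124 vs 132 - MISMATCH
  Sprocket: 67 vs 59 - MISMATCH

Products with inconsistencies: Cog, Gadget, Gear, Lever, Sprocket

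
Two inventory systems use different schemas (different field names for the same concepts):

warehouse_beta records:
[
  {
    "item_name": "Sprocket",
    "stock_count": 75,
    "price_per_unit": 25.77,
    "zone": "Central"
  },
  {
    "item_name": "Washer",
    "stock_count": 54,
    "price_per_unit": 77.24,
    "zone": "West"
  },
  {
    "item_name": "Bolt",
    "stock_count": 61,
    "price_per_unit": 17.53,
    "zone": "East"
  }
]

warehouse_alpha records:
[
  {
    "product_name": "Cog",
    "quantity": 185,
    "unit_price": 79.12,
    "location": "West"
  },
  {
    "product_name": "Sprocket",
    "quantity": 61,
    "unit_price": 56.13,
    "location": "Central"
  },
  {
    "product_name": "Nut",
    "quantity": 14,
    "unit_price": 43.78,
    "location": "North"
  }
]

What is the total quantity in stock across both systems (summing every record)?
450

To reconcile these schemas, identify the field holding the quantity in stock in each system:
1. In warehouse_beta it is "stock_count"
2. In warehouse_alpha it is "quantity"

From warehouse_beta: 75 + 54 + 61 = 190
From warehouse_alpha: 185 + 61 + 14 = 260

Total: 190 + 260 = 450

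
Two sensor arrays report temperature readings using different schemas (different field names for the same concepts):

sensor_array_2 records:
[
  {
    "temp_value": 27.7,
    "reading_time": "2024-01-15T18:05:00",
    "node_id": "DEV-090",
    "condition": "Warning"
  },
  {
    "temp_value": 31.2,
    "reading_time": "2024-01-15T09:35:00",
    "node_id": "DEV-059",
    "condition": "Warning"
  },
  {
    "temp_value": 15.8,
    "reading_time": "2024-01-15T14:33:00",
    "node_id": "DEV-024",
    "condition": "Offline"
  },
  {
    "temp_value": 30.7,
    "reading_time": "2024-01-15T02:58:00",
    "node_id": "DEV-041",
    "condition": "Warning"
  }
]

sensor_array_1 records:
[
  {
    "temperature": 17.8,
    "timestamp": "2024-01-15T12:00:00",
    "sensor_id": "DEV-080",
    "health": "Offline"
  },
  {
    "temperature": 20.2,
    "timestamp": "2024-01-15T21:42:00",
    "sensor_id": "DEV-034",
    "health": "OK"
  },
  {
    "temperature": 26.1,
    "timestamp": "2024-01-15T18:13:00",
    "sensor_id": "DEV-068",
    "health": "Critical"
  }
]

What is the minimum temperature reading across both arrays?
15.8

Schema mapping: "temp_value" (sensor_array_2) = "temperature" (sensor_array_1) = temperature reading

Minimum in sensor_array_2: 15.8
Minimum in sensor_array_1: 17.8

Overall minimum: min(15.8, 17.8) = 15.8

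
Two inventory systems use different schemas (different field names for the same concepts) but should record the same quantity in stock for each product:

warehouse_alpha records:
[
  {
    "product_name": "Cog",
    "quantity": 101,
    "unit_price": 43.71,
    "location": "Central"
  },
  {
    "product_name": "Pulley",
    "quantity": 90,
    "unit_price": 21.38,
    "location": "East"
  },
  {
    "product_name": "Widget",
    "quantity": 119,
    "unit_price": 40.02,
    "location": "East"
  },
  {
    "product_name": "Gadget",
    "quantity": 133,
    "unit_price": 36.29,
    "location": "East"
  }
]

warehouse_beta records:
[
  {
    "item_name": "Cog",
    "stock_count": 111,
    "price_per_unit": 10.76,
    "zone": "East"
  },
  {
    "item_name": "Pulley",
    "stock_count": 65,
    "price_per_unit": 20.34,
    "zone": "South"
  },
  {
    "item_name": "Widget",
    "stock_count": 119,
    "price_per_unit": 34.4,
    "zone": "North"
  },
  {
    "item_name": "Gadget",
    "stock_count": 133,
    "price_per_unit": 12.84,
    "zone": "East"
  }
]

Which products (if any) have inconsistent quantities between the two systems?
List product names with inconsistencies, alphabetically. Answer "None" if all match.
Cog, Pulley

Schema mappings:
- "product_name" (warehouse_alpha) = "item_name" (warehouse_beta) = product name
- "quantity" (warehouse_alpha) = "stock_count" (warehouse_beta) = quantity

Comparison:
  Cog: 101 vs 111 - MISMATCH
  Pulley: 90 vs 65 - MISMATCH
  Widget: 119 vs 119 - MATCH
  Gadget: 133 vs 133 - MATCH

Products with inconsistencies: Cog, Pulley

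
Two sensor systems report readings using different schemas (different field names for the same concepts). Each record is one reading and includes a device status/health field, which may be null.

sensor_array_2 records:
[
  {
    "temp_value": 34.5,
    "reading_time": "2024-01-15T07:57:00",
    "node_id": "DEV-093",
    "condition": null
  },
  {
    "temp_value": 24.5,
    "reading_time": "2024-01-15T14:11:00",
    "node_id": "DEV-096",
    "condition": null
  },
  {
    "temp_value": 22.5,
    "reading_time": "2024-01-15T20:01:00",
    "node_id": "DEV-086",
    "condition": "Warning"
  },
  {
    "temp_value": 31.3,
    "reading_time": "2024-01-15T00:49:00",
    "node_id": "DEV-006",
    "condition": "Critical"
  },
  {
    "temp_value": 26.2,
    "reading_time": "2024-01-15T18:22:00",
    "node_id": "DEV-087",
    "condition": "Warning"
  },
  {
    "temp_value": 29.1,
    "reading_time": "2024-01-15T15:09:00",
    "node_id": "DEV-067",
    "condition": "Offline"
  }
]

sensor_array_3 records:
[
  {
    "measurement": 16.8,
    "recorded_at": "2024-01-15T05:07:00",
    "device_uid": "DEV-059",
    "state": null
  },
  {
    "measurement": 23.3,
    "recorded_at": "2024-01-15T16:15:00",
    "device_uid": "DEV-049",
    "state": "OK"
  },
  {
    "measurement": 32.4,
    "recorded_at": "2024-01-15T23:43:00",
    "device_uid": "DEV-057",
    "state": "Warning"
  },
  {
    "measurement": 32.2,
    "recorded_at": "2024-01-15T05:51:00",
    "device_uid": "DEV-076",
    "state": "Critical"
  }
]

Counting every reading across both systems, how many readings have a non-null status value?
7

Schema mapping: "condition" (sensor_array_2) = "state" (sensor_array_3) = status

Non-null in sensor_array_2: 4
Non-null in sensor_array_3: 3

Total non-null: 4 + 3 = 7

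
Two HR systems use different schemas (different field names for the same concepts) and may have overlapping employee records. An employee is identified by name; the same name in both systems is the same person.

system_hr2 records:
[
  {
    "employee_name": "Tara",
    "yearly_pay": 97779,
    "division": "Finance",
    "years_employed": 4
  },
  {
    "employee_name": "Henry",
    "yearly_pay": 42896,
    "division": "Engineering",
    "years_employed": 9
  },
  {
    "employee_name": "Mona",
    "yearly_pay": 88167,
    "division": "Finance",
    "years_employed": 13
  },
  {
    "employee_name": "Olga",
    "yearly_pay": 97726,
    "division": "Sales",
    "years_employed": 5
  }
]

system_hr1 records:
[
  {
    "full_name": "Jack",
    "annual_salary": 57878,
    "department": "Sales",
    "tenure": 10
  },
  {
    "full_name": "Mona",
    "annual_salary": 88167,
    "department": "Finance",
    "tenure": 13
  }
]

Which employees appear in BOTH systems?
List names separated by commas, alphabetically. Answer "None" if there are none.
Mona

Schema mapping: "employee_name" (system_hr2) = "full_name" (system_hr1) = employee name

Names in system_hr2: ['Henry', 'Mona', 'Olga', 'Tara']
Names in system_hr1: ['Jack', 'Mona']

Intersection: ['Mona']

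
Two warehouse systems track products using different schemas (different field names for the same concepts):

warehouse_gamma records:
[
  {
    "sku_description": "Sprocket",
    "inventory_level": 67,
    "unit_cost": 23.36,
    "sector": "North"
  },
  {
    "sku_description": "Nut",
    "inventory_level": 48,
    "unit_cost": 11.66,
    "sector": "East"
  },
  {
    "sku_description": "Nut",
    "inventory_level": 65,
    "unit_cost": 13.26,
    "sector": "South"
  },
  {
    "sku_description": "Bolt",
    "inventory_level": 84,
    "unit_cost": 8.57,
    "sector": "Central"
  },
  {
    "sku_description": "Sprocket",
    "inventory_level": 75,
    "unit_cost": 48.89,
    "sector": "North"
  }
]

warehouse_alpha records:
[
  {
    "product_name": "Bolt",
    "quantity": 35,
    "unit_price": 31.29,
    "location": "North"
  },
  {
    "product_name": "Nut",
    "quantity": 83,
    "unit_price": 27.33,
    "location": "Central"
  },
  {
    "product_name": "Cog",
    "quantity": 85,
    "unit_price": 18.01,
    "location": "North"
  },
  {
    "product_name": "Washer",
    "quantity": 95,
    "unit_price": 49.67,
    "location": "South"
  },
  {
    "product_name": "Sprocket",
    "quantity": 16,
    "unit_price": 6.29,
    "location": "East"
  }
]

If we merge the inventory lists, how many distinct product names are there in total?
5

Schema mapping: "sku_description" (warehouse_gamma) = "product_name" (warehouse_alpha) = product name

Products in warehouse_gamma: ['Bolt', 'Nut', 'Sprocket']
Products in warehouse_alpha: ['Bolt', 'Cog', 'Nut', 'Sprocket', 'Washer']

Union (unique products): ['Bolt', 'Cog', 'Nut', 'Sprocket', 'Washer']
Count: 5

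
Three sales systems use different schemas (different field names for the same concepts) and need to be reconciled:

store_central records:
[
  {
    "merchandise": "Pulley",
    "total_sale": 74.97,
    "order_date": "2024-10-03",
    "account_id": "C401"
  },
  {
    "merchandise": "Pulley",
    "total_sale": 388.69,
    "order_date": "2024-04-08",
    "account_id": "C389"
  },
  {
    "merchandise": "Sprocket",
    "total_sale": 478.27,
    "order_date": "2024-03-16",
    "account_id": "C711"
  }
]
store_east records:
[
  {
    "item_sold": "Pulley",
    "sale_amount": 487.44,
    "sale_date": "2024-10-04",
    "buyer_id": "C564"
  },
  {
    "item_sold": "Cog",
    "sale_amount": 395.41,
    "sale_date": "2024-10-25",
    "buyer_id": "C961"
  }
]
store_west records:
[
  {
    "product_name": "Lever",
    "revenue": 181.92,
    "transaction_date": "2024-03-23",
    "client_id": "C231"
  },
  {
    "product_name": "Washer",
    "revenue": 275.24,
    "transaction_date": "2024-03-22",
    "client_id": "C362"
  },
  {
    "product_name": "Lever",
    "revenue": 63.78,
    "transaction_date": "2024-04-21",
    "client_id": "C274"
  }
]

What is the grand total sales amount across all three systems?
2345.72

Schema reconciliation - all amount fields map to sale amount:

store_central (total_sale): 941.93
store_east (sale_amount): 882.85
store_west (revenue): 520.94

Grand total: 2345.72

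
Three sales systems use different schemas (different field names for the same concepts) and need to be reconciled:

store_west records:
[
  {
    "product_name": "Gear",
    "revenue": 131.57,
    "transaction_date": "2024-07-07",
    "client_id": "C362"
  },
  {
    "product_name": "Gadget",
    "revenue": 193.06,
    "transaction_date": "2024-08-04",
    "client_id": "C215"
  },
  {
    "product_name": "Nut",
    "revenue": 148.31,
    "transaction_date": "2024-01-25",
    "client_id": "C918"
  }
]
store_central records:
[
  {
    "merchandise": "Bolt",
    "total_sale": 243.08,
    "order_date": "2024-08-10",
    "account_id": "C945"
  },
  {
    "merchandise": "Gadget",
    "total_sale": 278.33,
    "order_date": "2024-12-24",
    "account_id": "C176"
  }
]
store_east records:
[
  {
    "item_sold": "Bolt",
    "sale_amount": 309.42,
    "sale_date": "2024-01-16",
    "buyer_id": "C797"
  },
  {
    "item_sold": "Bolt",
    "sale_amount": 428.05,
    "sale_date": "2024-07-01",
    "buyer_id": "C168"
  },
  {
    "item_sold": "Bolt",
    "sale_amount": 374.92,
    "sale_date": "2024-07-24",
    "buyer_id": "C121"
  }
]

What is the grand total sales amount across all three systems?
2106.74

Schema reconciliation - all amount fields map to sale amount:

store_west (revenue): 472.94
store_central (total_sale): 521.41
store_east (sale_amount): 1112.39

Grand total: 2106.74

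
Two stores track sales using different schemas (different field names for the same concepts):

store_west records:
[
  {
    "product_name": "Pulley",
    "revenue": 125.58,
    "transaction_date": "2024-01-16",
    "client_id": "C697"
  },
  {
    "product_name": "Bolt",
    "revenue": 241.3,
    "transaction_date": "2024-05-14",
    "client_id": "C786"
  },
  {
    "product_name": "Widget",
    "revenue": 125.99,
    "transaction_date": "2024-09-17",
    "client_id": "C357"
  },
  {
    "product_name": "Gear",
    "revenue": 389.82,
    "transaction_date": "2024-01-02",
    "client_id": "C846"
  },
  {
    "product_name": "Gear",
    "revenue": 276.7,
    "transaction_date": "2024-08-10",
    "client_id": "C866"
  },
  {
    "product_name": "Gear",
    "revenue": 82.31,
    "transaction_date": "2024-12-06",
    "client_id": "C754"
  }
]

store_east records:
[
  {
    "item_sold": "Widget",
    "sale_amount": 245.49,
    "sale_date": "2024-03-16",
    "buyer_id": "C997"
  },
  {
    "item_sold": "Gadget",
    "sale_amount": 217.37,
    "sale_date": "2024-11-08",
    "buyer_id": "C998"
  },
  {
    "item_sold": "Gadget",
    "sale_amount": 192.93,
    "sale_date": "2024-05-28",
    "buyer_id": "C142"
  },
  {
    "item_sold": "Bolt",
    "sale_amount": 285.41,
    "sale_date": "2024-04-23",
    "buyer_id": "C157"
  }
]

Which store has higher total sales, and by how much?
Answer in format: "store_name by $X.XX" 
store_west by $300.50

Schema mapping: "revenue" (store_west) = "sale_amount" (store_east) = sale amount

Total for store_west: 1241.70
Total for store_east: 941.20

Difference: |1241.70 - 941.20| = 300.50
store_west has higher sales by $300.50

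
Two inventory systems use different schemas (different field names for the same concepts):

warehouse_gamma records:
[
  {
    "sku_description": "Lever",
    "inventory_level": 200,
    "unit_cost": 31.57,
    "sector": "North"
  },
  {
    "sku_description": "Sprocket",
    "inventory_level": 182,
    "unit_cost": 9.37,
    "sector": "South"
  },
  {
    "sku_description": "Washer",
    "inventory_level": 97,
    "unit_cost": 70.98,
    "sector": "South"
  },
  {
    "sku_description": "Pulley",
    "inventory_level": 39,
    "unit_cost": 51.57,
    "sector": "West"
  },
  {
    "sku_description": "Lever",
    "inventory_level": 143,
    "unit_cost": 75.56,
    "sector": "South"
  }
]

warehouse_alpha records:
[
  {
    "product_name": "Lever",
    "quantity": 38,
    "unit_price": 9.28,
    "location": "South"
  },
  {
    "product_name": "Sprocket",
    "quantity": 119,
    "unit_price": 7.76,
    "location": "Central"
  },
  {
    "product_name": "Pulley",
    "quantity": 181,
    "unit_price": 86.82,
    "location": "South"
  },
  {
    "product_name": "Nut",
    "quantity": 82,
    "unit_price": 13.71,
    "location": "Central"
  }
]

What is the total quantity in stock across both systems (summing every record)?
1081

To reconcile these schemas, identify the field holding the quantity in stock in each system:
1. In warehouse_gamma it is "inventory_level"
2. In warehouse_alpha it is "quantity"

From warehouse_gamma: 200 + 182 + 97 + 39 + 143 = 661
From warehouse_alpha: 38 + 119 + 181 + 82 = 420

Total: 661 + 420 = 1081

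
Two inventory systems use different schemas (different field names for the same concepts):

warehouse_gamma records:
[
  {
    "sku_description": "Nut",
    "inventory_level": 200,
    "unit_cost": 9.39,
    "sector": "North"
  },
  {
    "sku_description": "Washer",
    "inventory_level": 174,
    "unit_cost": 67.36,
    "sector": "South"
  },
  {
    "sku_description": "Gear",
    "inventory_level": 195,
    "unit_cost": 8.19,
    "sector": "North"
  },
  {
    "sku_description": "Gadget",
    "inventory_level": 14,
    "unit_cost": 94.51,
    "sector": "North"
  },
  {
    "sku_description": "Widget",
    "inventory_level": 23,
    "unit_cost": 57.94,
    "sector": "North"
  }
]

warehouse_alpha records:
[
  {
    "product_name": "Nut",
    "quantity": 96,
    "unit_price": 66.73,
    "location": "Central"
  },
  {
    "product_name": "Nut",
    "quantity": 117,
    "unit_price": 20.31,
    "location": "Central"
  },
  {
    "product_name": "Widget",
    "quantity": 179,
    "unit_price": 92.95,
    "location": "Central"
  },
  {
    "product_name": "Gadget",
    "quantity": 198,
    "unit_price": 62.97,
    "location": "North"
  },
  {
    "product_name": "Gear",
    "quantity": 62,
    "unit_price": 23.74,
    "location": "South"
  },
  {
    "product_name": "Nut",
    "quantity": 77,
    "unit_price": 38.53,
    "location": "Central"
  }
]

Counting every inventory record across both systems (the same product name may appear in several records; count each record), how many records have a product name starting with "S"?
0

Schema mapping: "sku_description" (warehouse_gamma) = "product_name" (warehouse_alpha) = product name

Records with product name starting with "S" in warehouse_gamma: 0
Records with product name starting with "S" in warehouse_alpha: 0

Total: 0 + 0 = 0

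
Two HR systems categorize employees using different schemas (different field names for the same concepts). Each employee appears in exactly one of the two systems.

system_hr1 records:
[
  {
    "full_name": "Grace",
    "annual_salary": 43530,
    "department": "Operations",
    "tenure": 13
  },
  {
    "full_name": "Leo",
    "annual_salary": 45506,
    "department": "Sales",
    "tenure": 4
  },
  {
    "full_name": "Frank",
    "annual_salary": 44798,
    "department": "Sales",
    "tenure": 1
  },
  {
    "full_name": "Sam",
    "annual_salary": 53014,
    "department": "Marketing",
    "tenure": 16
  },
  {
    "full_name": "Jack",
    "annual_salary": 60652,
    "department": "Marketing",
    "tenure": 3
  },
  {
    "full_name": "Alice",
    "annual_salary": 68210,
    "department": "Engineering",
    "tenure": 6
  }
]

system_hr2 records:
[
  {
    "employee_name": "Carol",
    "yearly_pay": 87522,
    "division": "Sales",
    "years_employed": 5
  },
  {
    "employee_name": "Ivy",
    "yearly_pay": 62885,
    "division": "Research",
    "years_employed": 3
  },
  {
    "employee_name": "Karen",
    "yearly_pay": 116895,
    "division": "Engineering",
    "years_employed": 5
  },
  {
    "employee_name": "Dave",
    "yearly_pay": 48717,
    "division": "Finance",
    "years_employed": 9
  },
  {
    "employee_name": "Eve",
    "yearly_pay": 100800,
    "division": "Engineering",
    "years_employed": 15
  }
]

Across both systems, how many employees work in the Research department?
1

Schema mapping: "department" (system_hr1) = "division" (system_hr2) = department

Research employees in system_hr1: 0
Research employees in system_hr2: 1

Total in Research: 0 + 1 = 1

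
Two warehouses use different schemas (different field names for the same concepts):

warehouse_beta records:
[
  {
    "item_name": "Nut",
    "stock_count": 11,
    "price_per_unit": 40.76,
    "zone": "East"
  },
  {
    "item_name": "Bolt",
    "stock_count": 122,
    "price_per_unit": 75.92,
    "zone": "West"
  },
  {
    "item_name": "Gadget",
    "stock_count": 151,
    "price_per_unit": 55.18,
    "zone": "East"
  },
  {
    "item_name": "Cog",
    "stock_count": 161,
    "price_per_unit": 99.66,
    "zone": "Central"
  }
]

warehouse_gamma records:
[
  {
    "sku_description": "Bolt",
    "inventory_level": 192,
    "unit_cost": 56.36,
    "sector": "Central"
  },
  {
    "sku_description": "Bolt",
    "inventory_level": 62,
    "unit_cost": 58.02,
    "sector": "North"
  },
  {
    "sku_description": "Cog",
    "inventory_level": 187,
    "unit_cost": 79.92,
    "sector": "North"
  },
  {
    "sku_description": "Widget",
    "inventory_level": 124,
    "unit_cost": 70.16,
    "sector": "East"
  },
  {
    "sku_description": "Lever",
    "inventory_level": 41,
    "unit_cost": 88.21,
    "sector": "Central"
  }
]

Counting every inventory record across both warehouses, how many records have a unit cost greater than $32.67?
9

Schema mapping: "price_per_unit" (warehouse_beta) = "unit_cost" (warehouse_gamma) = unit cost

Records > $32.67 in warehouse_beta: 4
Records > $32.67 in warehouse_gamma: 5

Total count: 4 + 5 = 9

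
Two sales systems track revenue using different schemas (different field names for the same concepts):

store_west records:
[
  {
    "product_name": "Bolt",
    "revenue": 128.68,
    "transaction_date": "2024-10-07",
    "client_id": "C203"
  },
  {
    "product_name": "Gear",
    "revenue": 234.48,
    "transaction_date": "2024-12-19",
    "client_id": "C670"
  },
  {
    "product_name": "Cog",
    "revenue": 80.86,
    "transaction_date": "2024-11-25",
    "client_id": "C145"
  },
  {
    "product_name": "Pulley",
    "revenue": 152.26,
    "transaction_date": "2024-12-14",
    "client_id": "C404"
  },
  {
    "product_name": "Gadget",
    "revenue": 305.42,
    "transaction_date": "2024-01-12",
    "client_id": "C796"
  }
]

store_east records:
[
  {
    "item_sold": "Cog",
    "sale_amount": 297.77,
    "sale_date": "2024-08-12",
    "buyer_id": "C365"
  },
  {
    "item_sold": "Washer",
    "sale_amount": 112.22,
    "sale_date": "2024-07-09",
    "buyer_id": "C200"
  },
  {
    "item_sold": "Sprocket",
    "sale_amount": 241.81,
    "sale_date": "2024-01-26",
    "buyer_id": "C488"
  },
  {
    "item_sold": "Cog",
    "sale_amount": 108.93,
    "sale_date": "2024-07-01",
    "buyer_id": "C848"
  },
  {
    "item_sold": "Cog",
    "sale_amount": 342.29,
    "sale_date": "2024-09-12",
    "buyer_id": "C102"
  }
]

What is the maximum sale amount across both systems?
342.29

Reconcile: "revenue" (store_west) = "sale_amount" (store_east) = sale amount

Maximum in store_west: 305.42
Maximum in store_east: 342.29

Overall maximum: max(305.42, 342.29) = 342.29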